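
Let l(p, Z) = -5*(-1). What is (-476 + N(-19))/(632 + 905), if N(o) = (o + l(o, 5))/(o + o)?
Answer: -9037/29203 ≈ -0.30945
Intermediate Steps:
l(p, Z) = 5
N(o) = (5 + o)/(2*o) (N(o) = (o + 5)/(o + o) = (5 + o)/((2*o)) = (5 + o)*(1/(2*o)) = (5 + o)/(2*o))
(-476 + N(-19))/(632 + 905) = (-476 + (½)*(5 - 19)/(-19))/(632 + 905) = (-476 + (½)*(-1/19)*(-14))/1537 = (-476 + 7/19)*(1/1537) = -9037/19*1/1537 = -9037/29203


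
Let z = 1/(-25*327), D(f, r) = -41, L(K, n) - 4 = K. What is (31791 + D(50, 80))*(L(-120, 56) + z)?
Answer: -1204342270/327 ≈ -3.6830e+6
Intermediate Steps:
L(K, n) = 4 + K
z = -1/8175 (z = 1/(-8175) = -1/8175 ≈ -0.00012232)
(31791 + D(50, 80))*(L(-120, 56) + z) = (31791 - 41)*((4 - 120) - 1/8175) = 31750*(-116 - 1/8175) = 31750*(-948301/8175) = -1204342270/327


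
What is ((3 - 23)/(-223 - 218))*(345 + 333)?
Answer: 4520/147 ≈ 30.748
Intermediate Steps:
((3 - 23)/(-223 - 218))*(345 + 333) = -20/(-441)*678 = -20*(-1/441)*678 = (20/441)*678 = 4520/147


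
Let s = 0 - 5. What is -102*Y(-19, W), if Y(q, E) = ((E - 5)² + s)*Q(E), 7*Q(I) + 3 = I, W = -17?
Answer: 977160/7 ≈ 1.3959e+5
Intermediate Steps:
Q(I) = -3/7 + I/7
s = -5
Y(q, E) = (-5 + (-5 + E)²)*(-3/7 + E/7) (Y(q, E) = ((E - 5)² - 5)*(-3/7 + E/7) = ((-5 + E)² - 5)*(-3/7 + E/7) = (-5 + (-5 + E)²)*(-3/7 + E/7))
-102*Y(-19, W) = -102*(-5 + (-5 - 17)²)*(-3 - 17)/7 = -102*(-5 + (-22)²)*(-20)/7 = -102*(-5 + 484)*(-20)/7 = -102*479*(-20)/7 = -102*(-9580/7) = 977160/7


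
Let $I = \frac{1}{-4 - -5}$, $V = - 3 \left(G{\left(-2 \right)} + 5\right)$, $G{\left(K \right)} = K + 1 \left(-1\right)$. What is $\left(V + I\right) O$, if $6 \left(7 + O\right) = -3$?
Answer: $\frac{75}{2} \approx 37.5$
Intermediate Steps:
$G{\left(K \right)} = -1 + K$ ($G{\left(K \right)} = K - 1 = -1 + K$)
$O = - \frac{15}{2}$ ($O = -7 + \frac{1}{6} \left(-3\right) = -7 - \frac{1}{2} = - \frac{15}{2} \approx -7.5$)
$V = -6$ ($V = - 3 \left(\left(-1 - 2\right) + 5\right) = - 3 \left(-3 + 5\right) = \left(-3\right) 2 = -6$)
$I = 1$ ($I = \frac{1}{-4 + 5} = 1^{-1} = 1$)
$\left(V + I\right) O = \left(-6 + 1\right) \left(- \frac{15}{2}\right) = \left(-5\right) \left(- \frac{15}{2}\right) = \frac{75}{2}$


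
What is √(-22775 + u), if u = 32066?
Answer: √9291 ≈ 96.390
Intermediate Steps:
√(-22775 + u) = √(-22775 + 32066) = √9291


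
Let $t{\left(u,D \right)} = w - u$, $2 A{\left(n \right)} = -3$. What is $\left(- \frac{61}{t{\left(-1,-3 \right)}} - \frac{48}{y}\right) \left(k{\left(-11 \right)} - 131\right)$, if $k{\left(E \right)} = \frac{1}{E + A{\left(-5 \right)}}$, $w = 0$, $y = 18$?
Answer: $\frac{625907}{75} \approx 8345.4$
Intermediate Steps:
$A{\left(n \right)} = - \frac{3}{2}$ ($A{\left(n \right)} = \frac{1}{2} \left(-3\right) = - \frac{3}{2}$)
$k{\left(E \right)} = \frac{1}{- \frac{3}{2} + E}$ ($k{\left(E \right)} = \frac{1}{E - \frac{3}{2}} = \frac{1}{- \frac{3}{2} + E}$)
$t{\left(u,D \right)} = - u$ ($t{\left(u,D \right)} = 0 - u = - u$)
$\left(- \frac{61}{t{\left(-1,-3 \right)}} - \frac{48}{y}\right) \left(k{\left(-11 \right)} - 131\right) = \left(- \frac{61}{\left(-1\right) \left(-1\right)} - \frac{48}{18}\right) \left(\frac{2}{-3 + 2 \left(-11\right)} - 131\right) = \left(- \frac{61}{1} - \frac{8}{3}\right) \left(\frac{2}{-3 - 22} - 131\right) = \left(\left(-61\right) 1 - \frac{8}{3}\right) \left(\frac{2}{-25} - 131\right) = \left(-61 - \frac{8}{3}\right) \left(2 \left(- \frac{1}{25}\right) - 131\right) = - \frac{191 \left(- \frac{2}{25} - 131\right)}{3} = \left(- \frac{191}{3}\right) \left(- \frac{3277}{25}\right) = \frac{625907}{75}$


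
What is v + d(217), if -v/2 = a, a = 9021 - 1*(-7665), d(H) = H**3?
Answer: 10184941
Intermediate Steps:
a = 16686 (a = 9021 + 7665 = 16686)
v = -33372 (v = -2*16686 = -33372)
v + d(217) = -33372 + 217**3 = -33372 + 10218313 = 10184941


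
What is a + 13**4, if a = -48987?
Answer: -20426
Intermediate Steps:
a + 13**4 = -48987 + 13**4 = -48987 + 28561 = -20426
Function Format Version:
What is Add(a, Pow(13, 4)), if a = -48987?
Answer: -20426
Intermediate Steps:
Add(a, Pow(13, 4)) = Add(-48987, Pow(13, 4)) = Add(-48987, 28561) = -20426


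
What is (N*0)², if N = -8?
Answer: 0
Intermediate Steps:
(N*0)² = (-8*0)² = 0² = 0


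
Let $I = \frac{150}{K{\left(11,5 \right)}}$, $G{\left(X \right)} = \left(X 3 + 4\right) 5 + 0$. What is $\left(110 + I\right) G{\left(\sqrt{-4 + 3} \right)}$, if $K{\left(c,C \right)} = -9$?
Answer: $\frac{5600}{3} + 1400 i \approx 1866.7 + 1400.0 i$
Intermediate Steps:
$G{\left(X \right)} = 20 + 15 X$ ($G{\left(X \right)} = \left(3 X + 4\right) 5 + 0 = \left(4 + 3 X\right) 5 + 0 = \left(20 + 15 X\right) + 0 = 20 + 15 X$)
$I = - \frac{50}{3}$ ($I = \frac{150}{-9} = 150 \left(- \frac{1}{9}\right) = - \frac{50}{3} \approx -16.667$)
$\left(110 + I\right) G{\left(\sqrt{-4 + 3} \right)} = \left(110 - \frac{50}{3}\right) \left(20 + 15 \sqrt{-4 + 3}\right) = \frac{280 \left(20 + 15 \sqrt{-1}\right)}{3} = \frac{280 \left(20 + 15 i\right)}{3} = \frac{5600}{3} + 1400 i$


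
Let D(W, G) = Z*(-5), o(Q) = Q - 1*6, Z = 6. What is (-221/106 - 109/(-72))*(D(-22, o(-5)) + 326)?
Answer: -80623/477 ≈ -169.02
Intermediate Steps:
o(Q) = -6 + Q (o(Q) = Q - 6 = -6 + Q)
D(W, G) = -30 (D(W, G) = 6*(-5) = -30)
(-221/106 - 109/(-72))*(D(-22, o(-5)) + 326) = (-221/106 - 109/(-72))*(-30 + 326) = (-221*1/106 - 109*(-1/72))*296 = (-221/106 + 109/72)*296 = -2179/3816*296 = -80623/477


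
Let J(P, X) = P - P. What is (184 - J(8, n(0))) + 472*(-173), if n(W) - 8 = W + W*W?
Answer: -81472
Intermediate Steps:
n(W) = 8 + W + W² (n(W) = 8 + (W + W*W) = 8 + (W + W²) = 8 + W + W²)
J(P, X) = 0
(184 - J(8, n(0))) + 472*(-173) = (184 - 1*0) + 472*(-173) = (184 + 0) - 81656 = 184 - 81656 = -81472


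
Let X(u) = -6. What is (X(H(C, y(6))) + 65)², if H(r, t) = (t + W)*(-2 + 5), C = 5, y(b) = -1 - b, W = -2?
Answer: 3481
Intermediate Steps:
H(r, t) = -6 + 3*t (H(r, t) = (t - 2)*(-2 + 5) = (-2 + t)*3 = -6 + 3*t)
(X(H(C, y(6))) + 65)² = (-6 + 65)² = 59² = 3481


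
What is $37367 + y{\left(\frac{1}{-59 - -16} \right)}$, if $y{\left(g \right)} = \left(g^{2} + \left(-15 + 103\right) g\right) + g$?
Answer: $\frac{69087757}{1849} \approx 37365.0$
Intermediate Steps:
$y{\left(g \right)} = g^{2} + 89 g$ ($y{\left(g \right)} = \left(g^{2} + 88 g\right) + g = g^{2} + 89 g$)
$37367 + y{\left(\frac{1}{-59 - -16} \right)} = 37367 + \frac{89 + \frac{1}{-59 - -16}}{-59 - -16} = 37367 + \frac{89 + \frac{1}{-59 + 16}}{-59 + 16} = 37367 + \frac{89 + \frac{1}{-43}}{-43} = 37367 - \frac{89 - \frac{1}{43}}{43} = 37367 - \frac{3826}{1849} = \frac{69087757}{1849}$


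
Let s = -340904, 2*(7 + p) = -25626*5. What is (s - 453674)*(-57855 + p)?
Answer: 96880511806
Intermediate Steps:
p = -64072 (p = -7 + (-25626*5)/2 = -7 + (½)*(-128130) = -7 - 64065 = -64072)
(s - 453674)*(-57855 + p) = (-340904 - 453674)*(-57855 - 64072) = -794578*(-121927) = 96880511806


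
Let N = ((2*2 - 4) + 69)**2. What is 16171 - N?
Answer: 11410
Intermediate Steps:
N = 4761 (N = ((4 - 4) + 69)**2 = (0 + 69)**2 = 69**2 = 4761)
16171 - N = 16171 - 1*4761 = 16171 - 4761 = 11410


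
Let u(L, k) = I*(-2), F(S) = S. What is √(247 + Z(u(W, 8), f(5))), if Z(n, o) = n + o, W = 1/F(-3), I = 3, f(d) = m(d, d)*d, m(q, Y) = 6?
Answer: √271 ≈ 16.462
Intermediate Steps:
f(d) = 6*d
W = -⅓ (W = 1/(-3) = 1*(-⅓) = -⅓ ≈ -0.33333)
u(L, k) = -6 (u(L, k) = 3*(-2) = -6)
√(247 + Z(u(W, 8), f(5))) = √(247 + (-6 + 6*5)) = √(247 + (-6 + 30)) = √(247 + 24) = √271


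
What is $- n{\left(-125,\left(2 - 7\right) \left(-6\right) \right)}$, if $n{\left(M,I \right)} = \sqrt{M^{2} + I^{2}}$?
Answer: $- 5 \sqrt{661} \approx -128.55$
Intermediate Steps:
$n{\left(M,I \right)} = \sqrt{I^{2} + M^{2}}$
$- n{\left(-125,\left(2 - 7\right) \left(-6\right) \right)} = - \sqrt{\left(\left(2 - 7\right) \left(-6\right)\right)^{2} + \left(-125\right)^{2}} = - \sqrt{\left(\left(-5\right) \left(-6\right)\right)^{2} + 15625} = - \sqrt{30^{2} + 15625} = - \sqrt{900 + 15625} = - \sqrt{16525} = - 5 \sqrt{661}$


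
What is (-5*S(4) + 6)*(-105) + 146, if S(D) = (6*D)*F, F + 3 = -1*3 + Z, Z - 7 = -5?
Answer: -50884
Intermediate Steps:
Z = 2 (Z = 7 - 5 = 2)
F = -4 (F = -3 + (-1*3 + 2) = -3 + (-3 + 2) = -3 - 1 = -4)
S(D) = -24*D (S(D) = (6*D)*(-4) = -24*D)
(-5*S(4) + 6)*(-105) + 146 = (-(-120)*4 + 6)*(-105) + 146 = (-5*(-96) + 6)*(-105) + 146 = (480 + 6)*(-105) + 146 = 486*(-105) + 146 = -51030 + 146 = -50884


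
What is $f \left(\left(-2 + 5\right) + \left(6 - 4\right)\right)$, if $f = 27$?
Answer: $135$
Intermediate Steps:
$f \left(\left(-2 + 5\right) + \left(6 - 4\right)\right) = 27 \left(\left(-2 + 5\right) + \left(6 - 4\right)\right) = 27 \left(3 + 2\right) = 27 \cdot 5 = 135$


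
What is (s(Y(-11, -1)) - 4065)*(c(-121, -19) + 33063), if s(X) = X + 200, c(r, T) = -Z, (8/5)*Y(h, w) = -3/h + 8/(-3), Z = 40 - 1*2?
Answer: -33710433875/264 ≈ -1.2769e+8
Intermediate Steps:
Z = 38 (Z = 40 - 2 = 38)
Y(h, w) = -5/3 - 15/(8*h) (Y(h, w) = 5*(-3/h + 8/(-3))/8 = 5*(-3/h + 8*(-⅓))/8 = 5*(-3/h - 8/3)/8 = 5*(-8/3 - 3/h)/8 = -5/3 - 15/(8*h))
c(r, T) = -38 (c(r, T) = -1*38 = -38)
s(X) = 200 + X
(s(Y(-11, -1)) - 4065)*(c(-121, -19) + 33063) = ((200 + (5/24)*(-9 - 8*(-11))/(-11)) - 4065)*(-38 + 33063) = ((200 + (5/24)*(-1/11)*(-9 + 88)) - 4065)*33025 = ((200 + (5/24)*(-1/11)*79) - 4065)*33025 = ((200 - 395/264) - 4065)*33025 = (52405/264 - 4065)*33025 = -1020755/264*33025 = -33710433875/264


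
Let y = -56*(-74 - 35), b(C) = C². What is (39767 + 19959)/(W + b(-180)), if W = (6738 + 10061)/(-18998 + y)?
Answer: 770107044/417748801 ≈ 1.8435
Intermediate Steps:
y = 6104 (y = -56*(-109) = 6104)
W = -16799/12894 (W = (6738 + 10061)/(-18998 + 6104) = 16799/(-12894) = 16799*(-1/12894) = -16799/12894 ≈ -1.3029)
(39767 + 19959)/(W + b(-180)) = (39767 + 19959)/(-16799/12894 + (-180)²) = 59726/(-16799/12894 + 32400) = 59726/(417748801/12894) = 59726*(12894/417748801) = 770107044/417748801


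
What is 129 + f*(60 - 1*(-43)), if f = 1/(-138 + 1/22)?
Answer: 389249/3035 ≈ 128.25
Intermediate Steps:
f = -22/3035 (f = 1/(-138 + 1/22) = 1/(-3035/22) = -22/3035 ≈ -0.0072488)
129 + f*(60 - 1*(-43)) = 129 - 22*(60 - 1*(-43))/3035 = 129 - 22*(60 + 43)/3035 = 129 - 22/3035*103 = 129 - 2266/3035 = 389249/3035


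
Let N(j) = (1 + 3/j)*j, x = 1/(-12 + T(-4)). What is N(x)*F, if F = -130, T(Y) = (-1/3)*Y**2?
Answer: -765/2 ≈ -382.50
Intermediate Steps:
T(Y) = -Y**2/3 (T(Y) = (-1*1/3)*Y**2 = -Y**2/3)
x = -3/52 (x = 1/(-12 - 1/3*(-4)**2) = 1/(-12 - 1/3*16) = 1/(-12 - 16/3) = 1/(-52/3) = -3/52 ≈ -0.057692)
N(j) = j*(1 + 3/j)
N(x)*F = (3 - 3/52)*(-130) = (153/52)*(-130) = -765/2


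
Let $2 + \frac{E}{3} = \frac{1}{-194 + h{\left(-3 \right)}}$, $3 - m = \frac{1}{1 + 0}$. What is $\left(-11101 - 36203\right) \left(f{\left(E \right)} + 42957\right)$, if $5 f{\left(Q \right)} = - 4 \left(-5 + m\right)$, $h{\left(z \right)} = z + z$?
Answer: $- \frac{10160757288}{5} \approx -2.0322 \cdot 10^{9}$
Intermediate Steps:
$m = 2$ ($m = 3 - \frac{1}{1 + 0} = 3 - 1^{-1} = 3 - 1 = 2$)
$h{\left(z \right)} = 2 z$
$E = - \frac{1203}{200}$ ($E = -6 + \frac{3}{-194 + 2 \left(-3\right)} = -6 + \frac{3}{-194 - 6} = -6 + \frac{3}{-200} = -6 + 3 \left(- \frac{1}{200}\right) = -6 - \frac{3}{200} = - \frac{1203}{200} \approx -6.015$)
$f{\left(Q \right)} = \frac{12}{5}$ ($f{\left(Q \right)} = \frac{\left(-4\right) \left(-5 + 2\right)}{5} = \frac{\left(-4\right) \left(-3\right)}{5} = \frac{1}{5} \cdot 12 = \frac{12}{5}$)
$\left(-11101 - 36203\right) \left(f{\left(E \right)} + 42957\right) = \left(-11101 - 36203\right) \left(\frac{12}{5} + 42957\right) = \left(-47304\right) \frac{214797}{5} = - \frac{10160757288}{5}$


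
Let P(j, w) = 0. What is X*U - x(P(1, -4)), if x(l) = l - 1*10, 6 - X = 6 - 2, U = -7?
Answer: -4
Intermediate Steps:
X = 2 (X = 6 - (6 - 2) = 6 - 1*4 = 6 - 4 = 2)
x(l) = -10 + l (x(l) = l - 10 = -10 + l)
X*U - x(P(1, -4)) = 2*(-7) - (-10 + 0) = -14 - 1*(-10) = -14 + 10 = -4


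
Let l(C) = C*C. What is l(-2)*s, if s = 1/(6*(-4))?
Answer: -⅙ ≈ -0.16667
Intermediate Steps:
l(C) = C²
s = -1/24 (s = 1/(-24) = -1/24 ≈ -0.041667)
l(-2)*s = (-2)²*(-1/24) = 4*(-1/24) = -⅙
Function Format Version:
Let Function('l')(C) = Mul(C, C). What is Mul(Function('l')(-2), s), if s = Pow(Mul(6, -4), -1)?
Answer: Rational(-1, 6) ≈ -0.16667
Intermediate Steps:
Function('l')(C) = Pow(C, 2)
s = Rational(-1, 24) (s = Pow(-24, -1) = Rational(-1, 24) ≈ -0.041667)
Mul(Function('l')(-2), s) = Mul(Pow(-2, 2), Rational(-1, 24)) = Mul(4, Rational(-1, 24)) = Rational(-1, 6)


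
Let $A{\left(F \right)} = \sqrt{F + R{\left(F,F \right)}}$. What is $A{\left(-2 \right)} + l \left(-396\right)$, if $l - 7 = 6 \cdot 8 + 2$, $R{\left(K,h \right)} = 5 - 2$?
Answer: $-22571$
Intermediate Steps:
$R{\left(K,h \right)} = 3$ ($R{\left(K,h \right)} = 5 - 2 = 3$)
$l = 57$ ($l = 7 + \left(6 \cdot 8 + 2\right) = 7 + \left(48 + 2\right) = 7 + 50 = 57$)
$A{\left(F \right)} = \sqrt{3 + F}$ ($A{\left(F \right)} = \sqrt{F + 3} = \sqrt{3 + F}$)
$A{\left(-2 \right)} + l \left(-396\right) = \sqrt{3 - 2} + 57 \left(-396\right) = \sqrt{1} - 22572 = 1 - 22572 = -22571$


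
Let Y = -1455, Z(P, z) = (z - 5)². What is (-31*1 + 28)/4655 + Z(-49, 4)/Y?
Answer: -1804/1354605 ≈ -0.0013318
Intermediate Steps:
Z(P, z) = (-5 + z)²
(-31*1 + 28)/4655 + Z(-49, 4)/Y = (-31*1 + 28)/4655 + (-5 + 4)²/(-1455) = (-31 + 28)*(1/4655) + (-1)²*(-1/1455) = -3*1/4655 + 1*(-1/1455) = -3/4655 - 1/1455 = -1804/1354605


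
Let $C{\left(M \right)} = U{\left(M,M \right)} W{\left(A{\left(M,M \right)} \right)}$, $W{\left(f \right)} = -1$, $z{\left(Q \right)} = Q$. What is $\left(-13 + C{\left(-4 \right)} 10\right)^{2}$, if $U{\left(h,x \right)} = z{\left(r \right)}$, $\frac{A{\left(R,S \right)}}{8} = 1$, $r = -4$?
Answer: $729$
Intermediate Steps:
$A{\left(R,S \right)} = 8$ ($A{\left(R,S \right)} = 8 \cdot 1 = 8$)
$U{\left(h,x \right)} = -4$
$C{\left(M \right)} = 4$ ($C{\left(M \right)} = \left(-4\right) \left(-1\right) = 4$)
$\left(-13 + C{\left(-4 \right)} 10\right)^{2} = \left(-13 + 4 \cdot 10\right)^{2} = \left(-13 + 40\right)^{2} = 27^{2} = 729$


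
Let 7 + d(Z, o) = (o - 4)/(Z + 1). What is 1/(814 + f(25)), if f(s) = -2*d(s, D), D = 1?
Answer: 13/10767 ≈ 0.0012074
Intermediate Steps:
d(Z, o) = -7 + (-4 + o)/(1 + Z) (d(Z, o) = -7 + (o - 4)/(Z + 1) = -7 + (-4 + o)/(1 + Z))
f(s) = -2*(-10 - 7*s)/(1 + s) (f(s) = -2*(-11 + 1 - 7*s)/(1 + s) = -2*(-10 - 7*s)/(1 + s))
1/(814 + f(25)) = 1/(814 + 2*(10 + 7*25)/(1 + 25)) = 1/(814 + 2*(10 + 175)/26) = 1/(814 + 2*(1/26)*185) = 1/(814 + 185/13) = 1/(10767/13) = 13/10767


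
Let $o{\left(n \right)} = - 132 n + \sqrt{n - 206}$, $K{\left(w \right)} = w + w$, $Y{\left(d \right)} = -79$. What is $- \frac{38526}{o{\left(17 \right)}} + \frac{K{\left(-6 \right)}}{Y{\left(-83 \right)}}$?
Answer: $\frac{765573764}{44202475} + \frac{12842 i \sqrt{21}}{559525} \approx 17.32 + 0.10518 i$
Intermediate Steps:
$K{\left(w \right)} = 2 w$
$o{\left(n \right)} = \sqrt{-206 + n} - 132 n$ ($o{\left(n \right)} = - 132 n + \sqrt{-206 + n} = \sqrt{-206 + n} - 132 n$)
$- \frac{38526}{o{\left(17 \right)}} + \frac{K{\left(-6 \right)}}{Y{\left(-83 \right)}} = - \frac{38526}{\sqrt{-206 + 17} - 2244} + \frac{2 \left(-6\right)}{-79} = - \frac{38526}{\sqrt{-189} - 2244} - - \frac{12}{79} = - \frac{38526}{3 i \sqrt{21} - 2244} + \frac{12}{79} = - \frac{38526}{-2244 + 3 i \sqrt{21}} + \frac{12}{79} = \frac{12}{79} - \frac{38526}{-2244 + 3 i \sqrt{21}}$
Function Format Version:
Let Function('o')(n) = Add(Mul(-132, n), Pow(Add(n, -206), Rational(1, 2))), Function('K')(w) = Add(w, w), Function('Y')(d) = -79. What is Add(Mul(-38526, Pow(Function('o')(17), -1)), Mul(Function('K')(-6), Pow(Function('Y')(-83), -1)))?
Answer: Add(Rational(765573764, 44202475), Mul(Rational(12842, 559525), I, Pow(21, Rational(1, 2)))) ≈ Add(17.320, Mul(0.10518, I))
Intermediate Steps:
Function('K')(w) = Mul(2, w)
Function('o')(n) = Add(Pow(Add(-206, n), Rational(1, 2)), Mul(-132, n)) (Function('o')(n) = Add(Mul(-132, n), Pow(Add(-206, n), Rational(1, 2))) = Add(Pow(Add(-206, n), Rational(1, 2)), Mul(-132, n)))
Add(Mul(-38526, Pow(Function('o')(17), -1)), Mul(Function('K')(-6), Pow(Function('Y')(-83), -1))) = Add(Mul(-38526, Pow(Add(Pow(Add(-206, 17), Rational(1, 2)), Mul(-132, 17)), -1)), Mul(Mul(2, -6), Pow(-79, -1))) = Add(Mul(-38526, Pow(Add(Pow(-189, Rational(1, 2)), -2244), -1)), Mul(-12, Rational(-1, 79))) = Add(Mul(-38526, Pow(Add(Mul(3, I, Pow(21, Rational(1, 2))), -2244), -1)), Rational(12, 79)) = Add(Mul(-38526, Pow(Add(-2244, Mul(3, I, Pow(21, Rational(1, 2)))), -1)), Rational(12, 79)) = Add(Rational(12, 79), Mul(-38526, Pow(Add(-2244, Mul(3, I, Pow(21, Rational(1, 2)))), -1)))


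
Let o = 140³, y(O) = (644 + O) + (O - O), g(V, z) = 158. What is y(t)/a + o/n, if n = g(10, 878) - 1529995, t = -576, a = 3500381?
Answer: -9604941435084/5355012367897 ≈ -1.7936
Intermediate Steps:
y(O) = 644 + O (y(O) = (644 + O) + 0 = 644 + O)
o = 2744000
n = -1529837 (n = 158 - 1529995 = -1529837)
y(t)/a + o/n = (644 - 576)/3500381 + 2744000/(-1529837) = 68*(1/3500381) + 2744000*(-1/1529837) = 68/3500381 - 2744000/1529837 = -9604941435084/5355012367897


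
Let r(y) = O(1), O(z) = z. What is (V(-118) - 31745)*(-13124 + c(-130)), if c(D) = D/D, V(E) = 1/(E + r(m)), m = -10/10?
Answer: 48741000418/117 ≈ 4.1659e+8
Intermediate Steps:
m = -1 (m = -10*1/10 = -1)
r(y) = 1
V(E) = 1/(1 + E) (V(E) = 1/(E + 1) = 1/(1 + E))
c(D) = 1
(V(-118) - 31745)*(-13124 + c(-130)) = (1/(1 - 118) - 31745)*(-13124 + 1) = (1/(-117) - 31745)*(-13123) = (-1/117 - 31745)*(-13123) = -3714166/117*(-13123) = 48741000418/117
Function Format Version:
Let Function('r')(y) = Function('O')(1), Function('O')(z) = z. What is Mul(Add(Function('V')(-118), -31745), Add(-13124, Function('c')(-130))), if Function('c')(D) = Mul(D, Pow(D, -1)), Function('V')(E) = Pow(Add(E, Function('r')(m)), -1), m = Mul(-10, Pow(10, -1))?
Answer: Rational(48741000418, 117) ≈ 4.1659e+8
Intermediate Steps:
m = -1 (m = Mul(-10, Rational(1, 10)) = -1)
Function('r')(y) = 1
Function('V')(E) = Pow(Add(1, E), -1) (Function('V')(E) = Pow(Add(E, 1), -1) = Pow(Add(1, E), -1))
Function('c')(D) = 1
Mul(Add(Function('V')(-118), -31745), Add(-13124, Function('c')(-130))) = Mul(Add(Pow(Add(1, -118), -1), -31745), Add(-13124, 1)) = Mul(Add(Pow(-117, -1), -31745), -13123) = Mul(Add(Rational(-1, 117), -31745), -13123) = Mul(Rational(-3714166, 117), -13123) = Rational(48741000418, 117)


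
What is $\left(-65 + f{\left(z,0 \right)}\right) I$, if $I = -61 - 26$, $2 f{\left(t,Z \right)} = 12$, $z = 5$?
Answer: $5133$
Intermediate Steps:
$f{\left(t,Z \right)} = 6$ ($f{\left(t,Z \right)} = \frac{1}{2} \cdot 12 = 6$)
$I = -87$ ($I = -61 - 26 = -87$)
$\left(-65 + f{\left(z,0 \right)}\right) I = \left(-65 + 6\right) \left(-87\right) = \left(-59\right) \left(-87\right) = 5133$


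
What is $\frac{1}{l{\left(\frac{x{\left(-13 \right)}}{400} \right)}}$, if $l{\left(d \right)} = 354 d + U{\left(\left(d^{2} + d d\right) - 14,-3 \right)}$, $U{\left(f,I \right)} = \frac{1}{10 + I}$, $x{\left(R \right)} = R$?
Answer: $- \frac{1400}{15907} \approx -0.088012$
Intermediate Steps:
$l{\left(d \right)} = \frac{1}{7} + 354 d$ ($l{\left(d \right)} = 354 d + \frac{1}{10 - 3} = 354 d + \frac{1}{7} = \frac{1}{7} + 354 d$)
$\frac{1}{l{\left(\frac{x{\left(-13 \right)}}{400} \right)}} = \frac{1}{\frac{1}{7} + 354 \left(- \frac{13}{400}\right)} = \frac{1}{\frac{1}{7} - \frac{2301}{200}} = \frac{1}{- \frac{15907}{1400}} = - \frac{1400}{15907}$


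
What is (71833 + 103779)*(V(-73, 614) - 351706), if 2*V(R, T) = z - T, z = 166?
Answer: -61803131160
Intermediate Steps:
V(R, T) = 83 - T/2 (V(R, T) = (166 - T)/2 = 83 - T/2)
(71833 + 103779)*(V(-73, 614) - 351706) = (71833 + 103779)*((83 - ½*614) - 351706) = 175612*((83 - 307) - 351706) = 175612*(-224 - 351706) = 175612*(-351930) = -61803131160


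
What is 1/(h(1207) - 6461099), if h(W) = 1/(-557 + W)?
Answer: -650/4199714349 ≈ -1.5477e-7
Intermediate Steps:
1/(h(1207) - 6461099) = 1/(1/(-557 + 1207) - 6461099) = 1/(1/650 - 6461099) = 1/(-4199714349/650) = -650/4199714349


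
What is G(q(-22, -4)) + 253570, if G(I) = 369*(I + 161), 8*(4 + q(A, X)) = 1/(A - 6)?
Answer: 69776303/224 ≈ 3.1150e+5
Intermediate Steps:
q(A, X) = -4 + 1/(8*(-6 + A)) (q(A, X) = -4 + 1/(8*(A - 6)) = -4 + 1/(8*(-6 + A)))
G(I) = 59409 + 369*I (G(I) = 369*(161 + I) = 59409 + 369*I)
G(q(-22, -4)) + 253570 = (59409 + 369*((193 - 32*(-22))/(8*(-6 - 22)))) + 253570 = (59409 + 369*((1/8)*(193 + 704)/(-28))) + 253570 = (59409 + 369*((1/8)*(-1/28)*897)) + 253570 = (59409 + 369*(-897/224)) + 253570 = (59409 - 330993/224) + 253570 = 12976623/224 + 253570 = 69776303/224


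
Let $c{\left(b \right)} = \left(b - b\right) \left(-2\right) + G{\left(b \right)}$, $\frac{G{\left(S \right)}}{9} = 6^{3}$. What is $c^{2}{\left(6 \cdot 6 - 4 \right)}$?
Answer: $3779136$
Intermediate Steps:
$G{\left(S \right)} = 1944$ ($G{\left(S \right)} = 9 \cdot 6^{3} = 9 \cdot 216 = 1944$)
$c{\left(b \right)} = 1944$ ($c{\left(b \right)} = \left(b - b\right) \left(-2\right) + 1944 = 0 \left(-2\right) + 1944 = 0 + 1944 = 1944$)
$c^{2}{\left(6 \cdot 6 - 4 \right)} = 1944^{2} = 3779136$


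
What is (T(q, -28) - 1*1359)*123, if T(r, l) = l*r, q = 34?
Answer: -284253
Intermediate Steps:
(T(q, -28) - 1*1359)*123 = (-28*34 - 1*1359)*123 = (-952 - 1359)*123 = -2311*123 = -284253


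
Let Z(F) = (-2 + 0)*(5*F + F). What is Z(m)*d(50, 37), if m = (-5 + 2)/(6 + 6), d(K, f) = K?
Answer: 150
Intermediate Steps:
m = -¼ (m = -3/12 = -3*1/12 = -¼ ≈ -0.25000)
Z(F) = -12*F
Z(m)*d(50, 37) = -12*(-¼)*50 = 3*50 = 150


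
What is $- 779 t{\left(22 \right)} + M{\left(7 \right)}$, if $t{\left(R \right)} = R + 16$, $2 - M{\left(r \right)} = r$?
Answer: $-29607$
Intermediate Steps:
$M{\left(r \right)} = 2 - r$
$t{\left(R \right)} = 16 + R$
$- 779 t{\left(22 \right)} + M{\left(7 \right)} = - 779 \left(16 + 22\right) + \left(2 - 7\right) = \left(-779\right) 38 + \left(2 - 7\right) = -29602 - 5 = -29607$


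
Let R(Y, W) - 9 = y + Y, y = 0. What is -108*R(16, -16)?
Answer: -2700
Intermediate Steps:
R(Y, W) = 9 + Y (R(Y, W) = 9 + (0 + Y) = 9 + Y)
-108*R(16, -16) = -108*(9 + 16) = -108*25 = -2700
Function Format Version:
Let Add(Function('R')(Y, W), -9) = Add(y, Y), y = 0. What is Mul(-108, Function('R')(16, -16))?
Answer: -2700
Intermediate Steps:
Function('R')(Y, W) = Add(9, Y) (Function('R')(Y, W) = Add(9, Add(0, Y)) = Add(9, Y))
Mul(-108, Function('R')(16, -16)) = Mul(-108, Add(9, 16)) = Mul(-108, 25) = -2700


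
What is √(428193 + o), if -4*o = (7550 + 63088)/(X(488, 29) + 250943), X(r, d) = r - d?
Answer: √27063063011239953/251402 ≈ 654.36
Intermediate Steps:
o = -35319/502804 (o = -(7550 + 63088)/(4*((488 - 1*29) + 250943)) = -35319/(2*((488 - 29) + 250943)) = -35319/(2*(459 + 250943)) = -35319/(2*251402) = -¼*35319/125701 = -35319/502804 ≈ -0.070244)
√(428193 + o) = √(428193 - 35319/502804) = √(215297117853/502804) = √27063063011239953/251402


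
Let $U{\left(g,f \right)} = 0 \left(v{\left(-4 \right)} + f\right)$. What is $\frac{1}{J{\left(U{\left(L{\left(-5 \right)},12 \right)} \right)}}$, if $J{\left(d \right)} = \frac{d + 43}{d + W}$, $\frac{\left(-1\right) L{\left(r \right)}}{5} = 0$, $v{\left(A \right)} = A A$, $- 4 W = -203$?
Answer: $\frac{203}{172} \approx 1.1802$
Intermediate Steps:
$W = \frac{203}{4}$ ($W = \left(- \frac{1}{4}\right) \left(-203\right) = \frac{203}{4} \approx 50.75$)
$v{\left(A \right)} = A^{2}$
$L{\left(r \right)} = 0$ ($L{\left(r \right)} = \left(-5\right) 0 = 0$)
$U{\left(g,f \right)} = 0$ ($U{\left(g,f \right)} = 0 \left(\left(-4\right)^{2} + f\right) = 0 \left(16 + f\right) = 0$)
$J{\left(d \right)} = \frac{43 + d}{\frac{203}{4} + d}$ ($J{\left(d \right)} = \frac{d + 43}{d + \frac{203}{4}} = \frac{43 + d}{\frac{203}{4} + d}$)
$\frac{1}{J{\left(U{\left(L{\left(-5 \right)},12 \right)} \right)}} = \frac{1}{4 \frac{1}{203 + 4 \cdot 0} \left(43 + 0\right)} = \frac{1}{4 \frac{1}{203 + 0} \cdot 43} = \frac{1}{4 \cdot \frac{1}{203} \cdot 43} = \frac{1}{\frac{172}{203}} = \frac{203}{172}$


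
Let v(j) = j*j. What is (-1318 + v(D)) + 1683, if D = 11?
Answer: 486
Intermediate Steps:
v(j) = j²
(-1318 + v(D)) + 1683 = (-1318 + 11²) + 1683 = (-1318 + 121) + 1683 = -1197 + 1683 = 486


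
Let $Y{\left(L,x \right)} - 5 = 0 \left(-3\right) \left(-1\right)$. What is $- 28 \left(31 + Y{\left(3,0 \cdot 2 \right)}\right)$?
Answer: $-1008$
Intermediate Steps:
$Y{\left(L,x \right)} = 5$ ($Y{\left(L,x \right)} = 5 + 0 \left(-3\right) \left(-1\right) = 5 + 0 \left(-1\right) = 5 + 0 = 5$)
$- 28 \left(31 + Y{\left(3,0 \cdot 2 \right)}\right) = - 28 \left(31 + 5\right) = \left(-28\right) 36 = -1008$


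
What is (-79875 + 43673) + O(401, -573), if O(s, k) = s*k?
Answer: -265975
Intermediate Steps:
O(s, k) = k*s
(-79875 + 43673) + O(401, -573) = (-79875 + 43673) - 573*401 = -36202 - 229773 = -265975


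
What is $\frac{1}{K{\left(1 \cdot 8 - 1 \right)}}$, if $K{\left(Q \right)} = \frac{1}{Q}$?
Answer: $7$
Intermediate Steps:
$\frac{1}{K{\left(1 \cdot 8 - 1 \right)}} = \frac{1}{\frac{1}{1 \cdot 8 - 1}} = \frac{1}{\frac{1}{8 - 1}} = \frac{1}{\frac{1}{7}} = 7$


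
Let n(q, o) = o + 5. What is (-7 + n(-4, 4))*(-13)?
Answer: -26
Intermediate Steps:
n(q, o) = 5 + o
(-7 + n(-4, 4))*(-13) = (-7 + (5 + 4))*(-13) = (-7 + 9)*(-13) = 2*(-13) = -26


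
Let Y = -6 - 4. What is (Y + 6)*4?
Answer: -16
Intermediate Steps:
Y = -10
(Y + 6)*4 = (-10 + 6)*4 = -4*4 = -16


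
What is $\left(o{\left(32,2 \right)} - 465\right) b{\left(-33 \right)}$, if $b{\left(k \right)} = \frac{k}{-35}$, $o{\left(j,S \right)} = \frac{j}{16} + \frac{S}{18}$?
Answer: $- \frac{45826}{105} \approx -436.44$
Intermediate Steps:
$o{\left(j,S \right)} = \frac{j}{16} + \frac{S}{18}$ ($o{\left(j,S \right)} = j \frac{1}{16} + S \frac{1}{18} = \frac{j}{16} + \frac{S}{18}$)
$b{\left(k \right)} = - \frac{k}{35}$ ($b{\left(k \right)} = k \left(- \frac{1}{35}\right) = - \frac{k}{35}$)
$\left(o{\left(32,2 \right)} - 465\right) b{\left(-33 \right)} = \left(\left(\frac{1}{16} \cdot 32 + \frac{1}{18} \cdot 2\right) - 465\right) \left(\left(- \frac{1}{35}\right) \left(-33\right)\right) = \left(\left(2 + \frac{1}{9}\right) - 465\right) \frac{33}{35} = \left(\frac{19}{9} - 465\right) \frac{33}{35} = \left(- \frac{4166}{9}\right) \frac{33}{35} = - \frac{45826}{105}$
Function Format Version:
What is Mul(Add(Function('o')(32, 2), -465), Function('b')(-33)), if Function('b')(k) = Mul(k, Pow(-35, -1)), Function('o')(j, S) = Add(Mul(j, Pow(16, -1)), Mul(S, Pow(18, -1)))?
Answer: Rational(-45826, 105) ≈ -436.44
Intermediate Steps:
Function('o')(j, S) = Add(Mul(Rational(1, 16), j), Mul(Rational(1, 18), S)) (Function('o')(j, S) = Add(Mul(j, Rational(1, 16)), Mul(S, Rational(1, 18))) = Add(Mul(Rational(1, 16), j), Mul(Rational(1, 18), S)))
Function('b')(k) = Mul(Rational(-1, 35), k) (Function('b')(k) = Mul(k, Rational(-1, 35)) = Mul(Rational(-1, 35), k))
Mul(Add(Function('o')(32, 2), -465), Function('b')(-33)) = Mul(Add(Add(Mul(Rational(1, 16), 32), Mul(Rational(1, 18), 2)), -465), Mul(Rational(-1, 35), -33)) = Mul(Add(Add(2, Rational(1, 9)), -465), Rational(33, 35)) = Mul(Add(Rational(19, 9), -465), Rational(33, 35)) = Mul(Rational(-4166, 9), Rational(33, 35)) = Rational(-45826, 105)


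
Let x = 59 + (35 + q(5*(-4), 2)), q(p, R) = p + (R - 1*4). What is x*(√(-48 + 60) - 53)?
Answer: -3816 + 144*√3 ≈ -3566.6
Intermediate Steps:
q(p, R) = -4 + R + p (q(p, R) = p + (R - 4) = p + (-4 + R) = -4 + R + p)
x = 72 (x = 59 + (35 + (-4 + 2 + 5*(-4))) = 59 + (35 + (-4 + 2 - 20)) = 59 + (35 - 22) = 59 + 13 = 72)
x*(√(-48 + 60) - 53) = 72*(√(-48 + 60) - 53) = 72*(√12 - 53) = 72*(2*√3 - 53) = 72*(-53 + 2*√3) = -3816 + 144*√3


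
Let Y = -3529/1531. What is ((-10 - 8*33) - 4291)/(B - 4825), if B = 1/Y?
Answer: 16109885/17028956 ≈ 0.94603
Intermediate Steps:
Y = -3529/1531 (Y = -3529*1/1531 = -3529/1531 ≈ -2.3050)
B = -1531/3529 (B = 1/(-3529/1531) = -1531/3529 ≈ -0.43383)
((-10 - 8*33) - 4291)/(B - 4825) = ((-10 - 8*33) - 4291)/(-1531/3529 - 4825) = ((-10 - 264) - 4291)/(-17028956/3529) = (-274 - 4291)*(-3529/17028956) = -4565*(-3529/17028956) = 16109885/17028956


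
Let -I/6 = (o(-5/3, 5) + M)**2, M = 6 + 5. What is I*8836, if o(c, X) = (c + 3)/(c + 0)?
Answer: -137894616/25 ≈ -5.5158e+6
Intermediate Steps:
M = 11
o(c, X) = (3 + c)/c
I = -15606/25 (I = -6*((3 - 5/3)/((-5/3)) + 11)**2 = -6*((3 - 5*1/3)/((-5*1/3)) + 11)**2 = -6*((3 - 5/3)/(-5/3) + 11)**2 = -6*(-3/5*4/3 + 11)**2 = -6*(-4/5 + 11)**2 = -6*(51/5)**2 = -6*2601/25 = -15606/25 ≈ -624.24)
I*8836 = -15606/25*8836 = -137894616/25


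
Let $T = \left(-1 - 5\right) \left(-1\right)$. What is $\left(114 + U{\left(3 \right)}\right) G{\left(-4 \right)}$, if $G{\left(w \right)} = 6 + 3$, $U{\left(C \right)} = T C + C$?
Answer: $1215$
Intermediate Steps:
$T = 6$ ($T = \left(-6\right) \left(-1\right) = 6$)
$U{\left(C \right)} = 7 C$ ($U{\left(C \right)} = 6 C + C = 7 C$)
$G{\left(w \right)} = 9$
$\left(114 + U{\left(3 \right)}\right) G{\left(-4 \right)} = \left(114 + 7 \cdot 3\right) 9 = \left(114 + 21\right) 9 = 135 \cdot 9 = 1215$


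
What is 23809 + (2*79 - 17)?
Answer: 23950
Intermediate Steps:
23809 + (2*79 - 17) = 23809 + (158 - 17) = 23809 + 141 = 23950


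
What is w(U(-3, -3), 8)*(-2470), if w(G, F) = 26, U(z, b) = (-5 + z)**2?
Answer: -64220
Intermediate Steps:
w(U(-3, -3), 8)*(-2470) = 26*(-2470) = -64220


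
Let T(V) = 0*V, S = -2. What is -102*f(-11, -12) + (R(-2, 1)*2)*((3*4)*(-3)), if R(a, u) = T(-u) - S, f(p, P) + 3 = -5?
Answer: 672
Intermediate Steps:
f(p, P) = -8 (f(p, P) = -3 - 5 = -8)
T(V) = 0
R(a, u) = 2 (R(a, u) = 0 - 1*(-2) = 0 + 2 = 2)
-102*f(-11, -12) + (R(-2, 1)*2)*((3*4)*(-3)) = -102*(-8) + (2*2)*((3*4)*(-3)) = 816 + 4*(12*(-3)) = 816 + 4*(-36) = 816 - 144 = 672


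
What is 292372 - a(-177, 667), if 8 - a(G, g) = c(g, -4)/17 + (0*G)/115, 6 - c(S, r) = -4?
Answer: 4970198/17 ≈ 2.9236e+5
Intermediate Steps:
c(S, r) = 10 (c(S, r) = 6 - 1*(-4) = 6 + 4 = 10)
a(G, g) = 126/17 (a(G, g) = 8 - (10/17 + (0*G)/115) = 8 - (10*(1/17) + 0*(1/115)) = 8 - (10/17 + 0) = 8 - 1*10/17 = 8 - 10/17 = 126/17)
292372 - a(-177, 667) = 292372 - 1*126/17 = 292372 - 126/17 = 4970198/17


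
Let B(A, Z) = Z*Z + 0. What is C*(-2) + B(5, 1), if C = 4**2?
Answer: -31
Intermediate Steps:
C = 16
B(A, Z) = Z**2 (B(A, Z) = Z**2 + 0 = Z**2)
C*(-2) + B(5, 1) = 16*(-2) + 1**2 = -32 + 1 = -31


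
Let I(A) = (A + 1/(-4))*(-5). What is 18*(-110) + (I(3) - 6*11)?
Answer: -8239/4 ≈ -2059.8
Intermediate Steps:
I(A) = 5/4 - 5*A (I(A) = (A - ¼)*(-5) = (-¼ + A)*(-5) = 5/4 - 5*A)
18*(-110) + (I(3) - 6*11) = 18*(-110) + ((5/4 - 5*3) - 6*11) = -1980 + ((5/4 - 15) - 66) = -1980 + (-55/4 - 66) = -1980 - 319/4 = -8239/4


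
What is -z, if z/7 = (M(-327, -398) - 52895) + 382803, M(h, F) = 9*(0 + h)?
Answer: -2288755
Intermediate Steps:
M(h, F) = 9*h
z = 2288755 (z = 7*((9*(-327) - 52895) + 382803) = 7*((-2943 - 52895) + 382803) = 7*(-55838 + 382803) = 7*326965 = 2288755)
-z = -1*2288755 = -2288755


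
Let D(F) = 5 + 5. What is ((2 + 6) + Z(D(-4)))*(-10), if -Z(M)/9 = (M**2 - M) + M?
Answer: 8920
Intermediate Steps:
D(F) = 10
Z(M) = -9*M**2 (Z(M) = -9*((M**2 - M) + M) = -9*M**2)
((2 + 6) + Z(D(-4)))*(-10) = ((2 + 6) - 9*10**2)*(-10) = (8 - 9*100)*(-10) = (8 - 900)*(-10) = -892*(-10) = 8920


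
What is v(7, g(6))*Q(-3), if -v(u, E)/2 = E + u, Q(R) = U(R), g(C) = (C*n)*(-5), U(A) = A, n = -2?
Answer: 402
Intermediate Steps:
g(C) = 10*C (g(C) = (C*(-2))*(-5) = -2*C*(-5) = 10*C)
Q(R) = R
v(u, E) = -2*E - 2*u (v(u, E) = -2*(E + u) = -2*E - 2*u)
v(7, g(6))*Q(-3) = (-20*6 - 2*7)*(-3) = (-2*60 - 14)*(-3) = (-120 - 14)*(-3) = -134*(-3) = 402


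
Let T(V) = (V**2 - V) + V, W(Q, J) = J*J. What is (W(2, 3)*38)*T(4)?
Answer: 5472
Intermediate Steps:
W(Q, J) = J**2
T(V) = V**2
(W(2, 3)*38)*T(4) = (3**2*38)*4**2 = (9*38)*16 = 342*16 = 5472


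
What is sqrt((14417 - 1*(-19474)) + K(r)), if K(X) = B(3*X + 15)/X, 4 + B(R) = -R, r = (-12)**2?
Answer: sqrt(4879853)/12 ≈ 184.09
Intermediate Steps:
r = 144
B(R) = -4 - R
K(X) = (-19 - 3*X)/X (K(X) = (-4 - (3*X + 15))/X = (-4 - (15 + 3*X))/X = (-4 + (-15 - 3*X))/X = (-19 - 3*X)/X)
sqrt((14417 - 1*(-19474)) + K(r)) = sqrt((14417 - 1*(-19474)) + (-3 - 19/144)) = sqrt((14417 + 19474) + (-3 - 19*1/144)) = sqrt(33891 + (-3 - 19/144)) = sqrt(33891 - 451/144) = sqrt(4879853/144) = sqrt(4879853)/12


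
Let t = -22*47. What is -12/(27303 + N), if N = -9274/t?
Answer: -1551/3530072 ≈ -0.00043937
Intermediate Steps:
t = -1034
N = 4637/517 (N = -9274/(-1034) = -9274*(-1/1034) = 4637/517 ≈ 8.9691)
-12/(27303 + N) = -12/(27303 + 4637/517) = -12/(14120288/517) = (517/14120288)*(-12) = -1551/3530072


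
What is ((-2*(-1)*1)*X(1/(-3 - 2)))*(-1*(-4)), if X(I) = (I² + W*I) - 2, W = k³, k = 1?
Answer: -432/25 ≈ -17.280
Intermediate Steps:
W = 1 (W = 1³ = 1)
X(I) = -2 + I + I² (X(I) = (I² + 1*I) - 2 = (I² + I) - 2 = (I + I²) - 2 = -2 + I + I²)
((-2*(-1)*1)*X(1/(-3 - 2)))*(-1*(-4)) = ((-2*(-1)*1)*(-2 + 1/(-3 - 2) + (1/(-3 - 2))²))*(-1*(-4)) = ((2*1)*(-2 + 1/(-5) + (1/(-5))²))*4 = (2*(-2 - ⅕ + (-⅕)²))*4 = (2*(-2 - ⅕ + 1/25))*4 = (2*(-54/25))*4 = -108/25*4 = -432/25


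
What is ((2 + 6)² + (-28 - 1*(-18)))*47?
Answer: 2538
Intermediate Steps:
((2 + 6)² + (-28 - 1*(-18)))*47 = (8² + (-28 + 18))*47 = (64 - 10)*47 = 54*47 = 2538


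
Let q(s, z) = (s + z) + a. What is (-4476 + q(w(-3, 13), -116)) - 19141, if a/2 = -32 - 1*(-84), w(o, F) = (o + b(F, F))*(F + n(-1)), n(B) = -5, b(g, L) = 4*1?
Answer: -23621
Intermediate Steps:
b(g, L) = 4
w(o, F) = (-5 + F)*(4 + o) (w(o, F) = (o + 4)*(F - 5) = (4 + o)*(-5 + F) = (-5 + F)*(4 + o))
a = 104 (a = 2*(-32 - 1*(-84)) = 2*(-32 + 84) = 2*52 = 104)
q(s, z) = 104 + s + z (q(s, z) = (s + z) + 104 = 104 + s + z)
(-4476 + q(w(-3, 13), -116)) - 19141 = (-4476 + (104 + (-20 - 5*(-3) + 4*13 + 13*(-3)) - 116)) - 19141 = (-4476 + (104 + (-20 + 15 + 52 - 39) - 116)) - 19141 = (-4476 + (104 + 8 - 116)) - 19141 = (-4476 - 4) - 19141 = -4480 - 19141 = -23621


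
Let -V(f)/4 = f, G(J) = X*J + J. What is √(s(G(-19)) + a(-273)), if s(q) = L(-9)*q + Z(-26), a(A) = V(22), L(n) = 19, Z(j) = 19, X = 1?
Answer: I*√791 ≈ 28.125*I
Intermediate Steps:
G(J) = 2*J (G(J) = 1*J + J = J + J = 2*J)
V(f) = -4*f
a(A) = -88 (a(A) = -4*22 = -88)
s(q) = 19 + 19*q (s(q) = 19*q + 19 = 19 + 19*q)
√(s(G(-19)) + a(-273)) = √((19 + 19*(2*(-19))) - 88) = √((19 + 19*(-38)) - 88) = √((19 - 722) - 88) = √(-703 - 88) = √(-791) = I*√791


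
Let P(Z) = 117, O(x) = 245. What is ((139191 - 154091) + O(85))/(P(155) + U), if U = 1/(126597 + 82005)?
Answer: -611412462/4881287 ≈ -125.26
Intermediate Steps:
U = 1/208602 ≈ 4.7938e-6
((139191 - 154091) + O(85))/(P(155) + U) = ((139191 - 154091) + 245)/(117 + 1/208602) = (-14900 + 245)/(24406435/208602) = -14655*208602/24406435 = -611412462/4881287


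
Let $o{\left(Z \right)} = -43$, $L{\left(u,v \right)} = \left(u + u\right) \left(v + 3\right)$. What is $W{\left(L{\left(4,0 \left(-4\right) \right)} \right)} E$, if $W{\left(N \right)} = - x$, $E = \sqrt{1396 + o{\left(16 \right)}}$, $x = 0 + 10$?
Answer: $- 10 \sqrt{1353} \approx -367.83$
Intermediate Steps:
$x = 10$
$L{\left(u,v \right)} = 2 u \left(3 + v\right)$
$E = \sqrt{1353}$ ($E = \sqrt{1396 - 43} = \sqrt{1353} \approx 36.783$)
$W{\left(N \right)} = -10$ ($W{\left(N \right)} = \left(-1\right) 10 = -10$)
$W{\left(L{\left(4,0 \left(-4\right) \right)} \right)} E = - 10 \sqrt{1353}$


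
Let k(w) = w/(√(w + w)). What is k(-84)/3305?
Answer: I*√42/3305 ≈ 0.0019609*I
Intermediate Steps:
k(w) = √2*√w/2 (k(w) = w/(√(2*w)) = w/((√2*√w)) = w*(√2/(2*√w)) = √2*√w/2)
k(-84)/3305 = (√2*√(-84)/2)/3305 = (√2*(2*I*√21)/2)*(1/3305) = (I*√42)*(1/3305) = I*√42/3305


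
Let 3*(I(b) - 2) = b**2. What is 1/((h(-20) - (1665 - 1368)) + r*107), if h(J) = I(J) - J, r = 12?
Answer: 3/3427 ≈ 0.00087540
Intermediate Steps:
I(b) = 2 + b**2/3
h(J) = 2 - J + J**2/3 (h(J) = (2 + J**2/3) - J = 2 - J + J**2/3)
1/((h(-20) - (1665 - 1368)) + r*107) = 1/(((2 - 1*(-20) + (1/3)*(-20)**2) - (1665 - 1368)) + 12*107) = 1/(((2 + 20 + (1/3)*400) - 1*297) + 1284) = 1/(((2 + 20 + 400/3) - 297) + 1284) = 1/((466/3 - 297) + 1284) = 1/(-425/3 + 1284) = 1/(3427/3) = 3/3427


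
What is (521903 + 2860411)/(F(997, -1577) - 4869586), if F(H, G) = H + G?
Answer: -1691157/2435083 ≈ -0.69450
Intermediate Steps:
F(H, G) = G + H
(521903 + 2860411)/(F(997, -1577) - 4869586) = (521903 + 2860411)/((-1577 + 997) - 4869586) = 3382314/(-580 - 4869586) = 3382314/(-4870166) = 3382314*(-1/4870166) = -1691157/2435083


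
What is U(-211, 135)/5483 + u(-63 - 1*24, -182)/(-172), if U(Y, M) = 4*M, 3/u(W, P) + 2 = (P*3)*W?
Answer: 4411783551/44796110000 ≈ 0.098486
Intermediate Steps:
u(W, P) = 3/(-2 + 3*P*W) (u(W, P) = 3/(-2 + (P*3)*W) = 3/(-2 + (3*P)*W) = 3/(-2 + 3*P*W))
U(-211, 135)/5483 + u(-63 - 1*24, -182)/(-172) = (4*135)/5483 + (3/(-2 + 3*(-182)*(-63 - 1*24)))/(-172) = 540*(1/5483) + (3/(-2 + 3*(-182)*(-63 - 24)))*(-1/172) = 540/5483 + (3/(-2 + 3*(-182)*(-87)))*(-1/172) = 540/5483 + (3/(-2 + 47502))*(-1/172) = 540/5483 + (3/47500)*(-1/172) = 540/5483 - 3/8170000 = 4411783551/44796110000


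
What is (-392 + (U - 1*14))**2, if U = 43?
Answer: 131769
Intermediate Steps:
(-392 + (U - 1*14))**2 = (-392 + (43 - 1*14))**2 = (-392 + (43 - 14))**2 = (-392 + 29)**2 = (-363)**2 = 131769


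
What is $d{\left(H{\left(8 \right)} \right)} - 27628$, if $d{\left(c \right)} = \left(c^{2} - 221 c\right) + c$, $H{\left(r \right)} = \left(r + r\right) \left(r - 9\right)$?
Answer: $-23852$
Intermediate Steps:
$H{\left(r \right)} = 2 r \left(-9 + r\right)$
$d{\left(c \right)} = c^{2} - 220 c$
$d{\left(H{\left(8 \right)} \right)} - 27628 = 2 \cdot 8 \left(-9 + 8\right) \left(-220 + 2 \cdot 8 \left(-9 + 8\right)\right) - 27628 = 2 \cdot 8 \left(-1\right) \left(-220 + 2 \cdot 8 \left(-1\right)\right) - 27628 = - 16 \left(-220 - 16\right) - 27628 = \left(-16\right) \left(-236\right) - 27628 = 3776 - 27628 = -23852$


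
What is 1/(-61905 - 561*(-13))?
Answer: -1/54612 ≈ -1.8311e-5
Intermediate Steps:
1/(-61905 - 561*(-13)) = 1/(-61905 + 7293) = 1/(-54612) = -1/54612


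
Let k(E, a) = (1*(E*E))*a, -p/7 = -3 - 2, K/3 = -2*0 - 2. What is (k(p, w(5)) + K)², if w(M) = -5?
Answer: 37589161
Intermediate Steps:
K = -6 (K = 3*(-2*0 - 2) = 3*(0 - 2) = 3*(-2) = -6)
p = 35 (p = -7*(-3 - 2) = -7*(-5) = 35)
k(E, a) = a*E² (k(E, a) = (1*E²)*a = E²*a = a*E²)
(k(p, w(5)) + K)² = (-5*35² - 6)² = (-5*1225 - 6)² = (-6125 - 6)² = (-6131)² = 37589161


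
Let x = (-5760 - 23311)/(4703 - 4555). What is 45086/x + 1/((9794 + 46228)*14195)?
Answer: -5306368767958049/23118197902590 ≈ -229.53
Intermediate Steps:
x = -29071/148 ≈ -196.43
45086/x + 1/((9794 + 46228)*14195) = 45086/(-29071/148) + 1/((9794 + 46228)*14195) = 45086*(-148/29071) + (1/14195)/56022 = -6672728/29071 + (1/56022)*(1/14195) = -6672728/29071 + 1/795232290 = -5306368767958049/23118197902590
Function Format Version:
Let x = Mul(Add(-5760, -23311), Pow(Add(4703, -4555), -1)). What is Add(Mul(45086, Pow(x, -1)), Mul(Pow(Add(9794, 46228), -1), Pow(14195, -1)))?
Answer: Rational(-5306368767958049, 23118197902590) ≈ -229.53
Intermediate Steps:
x = Rational(-29071, 148) (x = Mul(-29071, Pow(148, -1)) = Mul(-29071, Rational(1, 148)) = Rational(-29071, 148) ≈ -196.43)
Add(Mul(45086, Pow(x, -1)), Mul(Pow(Add(9794, 46228), -1), Pow(14195, -1))) = Add(Mul(45086, Pow(Rational(-29071, 148), -1)), Mul(Pow(Add(9794, 46228), -1), Pow(14195, -1))) = Add(Mul(45086, Rational(-148, 29071)), Mul(Pow(56022, -1), Rational(1, 14195))) = Add(Rational(-6672728, 29071), Mul(Rational(1, 56022), Rational(1, 14195))) = Add(Rational(-6672728, 29071), Rational(1, 795232290)) = Rational(-5306368767958049, 23118197902590)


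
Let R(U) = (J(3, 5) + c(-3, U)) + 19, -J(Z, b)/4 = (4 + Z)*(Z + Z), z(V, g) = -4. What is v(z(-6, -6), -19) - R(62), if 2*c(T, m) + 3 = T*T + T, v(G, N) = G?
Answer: 287/2 ≈ 143.50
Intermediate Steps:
J(Z, b) = -8*Z*(4 + Z) (J(Z, b) = -4*(4 + Z)*(Z + Z) = -4*(4 + Z)*2*Z = -8*Z*(4 + Z))
c(T, m) = -3/2 + T/2 + T²/2 (c(T, m) = -3/2 + (T*T + T)/2 = -3/2 + (T² + T)/2 = -3/2 + (T + T²)/2 = -3/2 + (T/2 + T²/2) = -3/2 + T/2 + T²/2)
R(U) = -295/2 (R(U) = (-8*3*(4 + 3) + (-3/2 + (½)*(-3) + (½)*(-3)²)) + 19 = (-8*3*7 + (-3/2 - 3/2 + (½)*9)) + 19 = (-168 + (-3/2 - 3/2 + 9/2)) + 19 = (-168 + 3/2) + 19 = -333/2 + 19 = -295/2)
v(z(-6, -6), -19) - R(62) = -4 - 1*(-295/2) = -4 + 295/2 = 287/2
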